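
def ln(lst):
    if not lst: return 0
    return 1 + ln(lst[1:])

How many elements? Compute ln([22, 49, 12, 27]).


ln([22, 49, 12, 27]) = 1 + ln([49, 12, 27])
ln([49, 12, 27]) = 1 + ln([12, 27])
ln([12, 27]) = 1 + ln([27])
ln([27]) = 1 + ln([])
ln([]) = 0  (base case)
Unwinding: 1 + 1 + 1 + 1 + 0 = 4

4


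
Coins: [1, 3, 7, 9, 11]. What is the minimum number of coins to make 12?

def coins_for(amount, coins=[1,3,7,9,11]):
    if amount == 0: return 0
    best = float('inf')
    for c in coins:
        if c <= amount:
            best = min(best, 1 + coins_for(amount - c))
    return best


Building up with DP:
coins_for(0) = 0
coins_for(1) = min(1+coins_for(0)=1+0=1) = 1
coins_for(2) = min(1+coins_for(1)=1+1=2) = 2
coins_for(3) = min(1+coins_for(2)=1+2=3, 1+coins_for(0)=1+0=1) = 1
coins_for(4) = min(1+coins_for(3)=1+1=2, 1+coins_for(1)=1+1=2) = 2
coins_for(5) = min(1+coins_for(4)=1+2=3, 1+coins_for(2)=1+2=3) = 3
coins_for(6) = min(1+coins_for(5)=1+3=4, 1+coins_for(3)=1+1=2) = 2
coins_for(7) = min(1+coins_for(6)=1+2=3, 1+coins_for(4)=1+2=3, 1+coins_for(0)=1+0=1) = 1
coins_for(8) = min(1+coins_for(7)=1+1=2, 1+coins_for(5)=1+3=4, 1+coins_for(1)=1+1=2) = 2
coins_for(9) = min(1+coins_for(8)=1+2=3, 1+coins_for(6)=1+2=3, 1+coins_for(2)=1+2=3, 1+coins_for(0)=1+0=1) = 1
coins_for(10) = min(1+coins_for(9)=1+1=2, 1+coins_for(7)=1+1=2, 1+coins_for(3)=1+1=2, 1+coins_for(1)=1+1=2) = 2
coins_for(11) = min(1+coins_for(10)=1+2=3, 1+coins_for(8)=1+2=3, 1+coins_for(4)=1+2=3, 1+coins_for(2)=1+2=3, 1+coins_for(0)=1+0=1) = 1
coins_for(12) = min(1+coins_for(11)=1+1=2, 1+coins_for(9)=1+1=2, 1+coins_for(5)=1+3=4, 1+coins_for(3)=1+1=2, 1+coins_for(1)=1+1=2) = 2

2


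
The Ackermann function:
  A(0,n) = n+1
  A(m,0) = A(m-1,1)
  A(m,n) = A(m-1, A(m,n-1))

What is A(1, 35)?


A(1, 35) = A(0, A(1, 34))
  A(1, 34) = A(0, A(1, 33))
    A(1, 33) = A(0, A(1, 32))
      A(1, 32) = A(0, A(1, 31))
        A(1, 31) = A(0, A(1, 30))
          A(1, 30) = A(0, A(1, 29))
          A(1, 29) = A(0, A(1, 28))
          A(1, 28) = A(0, A(1, 27))
          A(1, 27) = A(0, A(1, 26))
          A(1, 26) = A(0, A(1, 25))
          A(1, 25) = A(0, A(1, 24))
          A(1, 24) = A(0, A(1, 23))
          A(1, 23) = A(0, A(1, 22))
          A(1, 22) = A(0, A(1, 21))
          A(1, 21) = A(0, A(1, 20))
          A(1, 20) = A(0, A(1, 19))
          A(1, 19) = A(0, A(1, 18))
          A(1, 18) = A(0, A(1, 17))
          A(1, 17) = A(0, A(1, 16))
          A(1, 16) = A(0, A(1, 15))
          A(1, 15) = A(0, A(1, 14))
          A(1, 14) = A(0, A(1, 13))
          A(1, 13) = A(0, A(1, 12))
          A(1, 12) = A(0, A(1, 11))
          A(1, 11) = A(0, A(1, 10))
... (trace truncated)
Result: A(1, 35) = 37

37


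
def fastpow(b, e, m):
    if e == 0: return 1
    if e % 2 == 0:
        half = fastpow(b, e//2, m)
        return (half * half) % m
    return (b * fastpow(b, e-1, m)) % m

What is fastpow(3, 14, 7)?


fastpow(3, 14, 7): e is even, compute fastpow(3, 7, 7)
  fastpow(3, 7, 7): e is odd, compute fastpow(3, 6, 7)
    fastpow(3, 6, 7): e is even, compute fastpow(3, 3, 7)
      fastpow(3, 3, 7): e is odd, compute fastpow(3, 2, 7)
        fastpow(3, 2, 7): e is even, compute fastpow(3, 1, 7)
          fastpow(3, 1, 7): e is odd, compute fastpow(3, 0, 7)
          fastpow(3, 0, 7) = 1
          (3 * 1) % 7 = 3
        half=3, (3*3) % 7 = 2
      (3 * 2) % 7 = 6
    half=6, (6*6) % 7 = 1
  (3 * 1) % 7 = 3
half=3, (3*3) % 7 = 2

2


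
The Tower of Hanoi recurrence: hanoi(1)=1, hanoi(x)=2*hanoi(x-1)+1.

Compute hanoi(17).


hanoi(17) = 2 * hanoi(16) + 1
hanoi(16) = 2 * hanoi(15) + 1
hanoi(15) = 2 * hanoi(14) + 1
hanoi(14) = 2 * hanoi(13) + 1
hanoi(13) = 2 * hanoi(12) + 1
hanoi(12) = 2 * hanoi(11) + 1
hanoi(11) = 2 * hanoi(10) + 1
hanoi(10) = 2 * hanoi(9) + 1
hanoi(9) = 2 * hanoi(8) + 1
hanoi(8) = 2 * hanoi(7) + 1
hanoi(7) = 2 * hanoi(6) + 1
hanoi(6) = 2 * hanoi(5) + 1
hanoi(5) = 2 * hanoi(4) + 1
hanoi(4) = 2 * hanoi(3) + 1
hanoi(3) = 2 * hanoi(2) + 1
hanoi(2) = 2 * hanoi(1) + 1
hanoi(1) = 1  (base case)
hanoi(2) = 2 * 1 + 1 = 3
hanoi(3) = 2 * 3 + 1 = 7
hanoi(4) = 2 * 7 + 1 = 15
hanoi(5) = 2 * 15 + 1 = 31
hanoi(6) = 2 * 31 + 1 = 63
hanoi(7) = 2 * 63 + 1 = 127
hanoi(8) = 2 * 127 + 1 = 255
hanoi(9) = 2 * 255 + 1 = 511
hanoi(10) = 2 * 511 + 1 = 1023
hanoi(11) = 2 * 1023 + 1 = 2047
hanoi(12) = 2 * 2047 + 1 = 4095
hanoi(13) = 2 * 4095 + 1 = 8191
hanoi(14) = 2 * 8191 + 1 = 16383
hanoi(15) = 2 * 16383 + 1 = 32767
hanoi(16) = 2 * 32767 + 1 = 65535
hanoi(17) = 2 * 65535 + 1 = 131071

131071


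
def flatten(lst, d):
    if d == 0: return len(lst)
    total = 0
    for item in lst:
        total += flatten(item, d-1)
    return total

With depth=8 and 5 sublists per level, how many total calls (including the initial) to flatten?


At depth 0 (root): 1 call
At depth 1: each of 1 parents calls flatten on 5 children = 5 calls
At depth 2: each of 5 parents calls flatten on 5 children = 25 calls
At depth 3: each of 25 parents calls flatten on 5 children = 125 calls
At depth 4: each of 125 parents calls flatten on 5 children = 625 calls
At depth 5: each of 625 parents calls flatten on 5 children = 3125 calls
At depth 6: each of 3125 parents calls flatten on 5 children = 15625 calls
At depth 7: each of 15625 parents calls flatten on 5 children = 78125 calls
At depth 8: each of 78125 parents calls flatten on 5 children = 390625 calls
Total: 1 + 5 + 25 + 125 + 625 + 3125 + 15625 + 78125 + 390625 = 488281

488281


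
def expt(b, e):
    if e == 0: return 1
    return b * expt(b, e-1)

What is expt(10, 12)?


expt(10, 12)
= 10 * expt(10, 11)
= 10 * 10 * expt(10, 10)
= 10 * 10 * 10 * expt(10, 9)
= 10 * 10 * 10 * 10 * expt(10, 8)
= 10 * 10 * 10 * 10 * 10 * expt(10, 7)
= 10 * 10 * 10 * 10 * 10 * 10 * expt(10, 6)
= 10 * 10 * 10 * 10 * 10 * 10 * 10 * expt(10, 5)
= 10 * 10 * 10 * 10 * 10 * 10 * 10 * 10 * expt(10, 4)
= 10 * 10 * 10 * 10 * 10 * 10 * 10 * 10 * 10 * expt(10, 3)
= 10 * 10 * 10 * 10 * 10 * 10 * 10 * 10 * 10 * 10 * expt(10, 2)
= 10 * 10 * 10 * 10 * 10 * 10 * 10 * 10 * 10 * 10 * 10 * expt(10, 1)
= 10 * 10 * 10 * 10 * 10 * 10 * 10 * 10 * 10 * 10 * 10 * 10 * expt(10, 0)
= 10 * 10 * 10 * 10 * 10 * 10 * 10 * 10 * 10 * 10 * 10 * 10 * 1
= 1000000000000

1000000000000


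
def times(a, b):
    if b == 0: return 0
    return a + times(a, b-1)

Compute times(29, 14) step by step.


times(29, 14) = 29 + times(29, 13)
times(29, 13) = 29 + times(29, 12)
times(29, 12) = 29 + times(29, 11)
times(29, 11) = 29 + times(29, 10)
times(29, 10) = 29 + times(29, 9)
times(29, 9) = 29 + times(29, 8)
times(29, 8) = 29 + times(29, 7)
times(29, 7) = 29 + times(29, 6)
times(29, 6) = 29 + times(29, 5)
times(29, 5) = 29 + times(29, 4)
times(29, 4) = 29 + times(29, 3)
times(29, 3) = 29 + times(29, 2)
times(29, 2) = 29 + times(29, 1)
times(29, 1) = 29 + times(29, 0)
times(29, 0) = 0  (base case)
Total: 29 + 29 + 29 + 29 + 29 + 29 + 29 + 29 + 29 + 29 + 29 + 29 + 29 + 29 + 0 = 406

406


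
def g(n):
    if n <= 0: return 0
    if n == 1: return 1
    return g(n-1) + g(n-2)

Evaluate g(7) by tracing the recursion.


Computing g(7) bottom-up:
g(0) = 0
g(1) = 1
g(2) = g(1) + g(0) = 1 + 0 = 1
g(3) = g(2) + g(1) = 1 + 1 = 2
g(4) = g(3) + g(2) = 2 + 1 = 3
g(5) = g(4) + g(3) = 3 + 2 = 5
g(6) = g(5) + g(4) = 5 + 3 = 8
g(7) = g(6) + g(5) = 8 + 5 = 13

13


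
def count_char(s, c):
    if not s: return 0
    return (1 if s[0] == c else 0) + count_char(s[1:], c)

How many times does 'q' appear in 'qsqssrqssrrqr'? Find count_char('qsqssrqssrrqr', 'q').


s[0]='q' == 'q' -> 1
s[0]='s' != 'q' -> 0
s[0]='q' == 'q' -> 1
s[0]='s' != 'q' -> 0
s[0]='s' != 'q' -> 0
s[0]='r' != 'q' -> 0
s[0]='q' == 'q' -> 1
s[0]='s' != 'q' -> 0
s[0]='s' != 'q' -> 0
s[0]='r' != 'q' -> 0
s[0]='r' != 'q' -> 0
s[0]='q' == 'q' -> 1
s[0]='r' != 'q' -> 0
Sum: 1 + 0 + 1 + 0 + 0 + 0 + 1 + 0 + 0 + 0 + 0 + 1 + 0 = 4

4


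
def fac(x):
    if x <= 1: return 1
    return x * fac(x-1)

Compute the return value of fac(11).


fac(11)
= 11 * fac(10)
= 11 * 10 * fac(9)
= 11 * 10 * 9 * fac(8)
= 11 * 10 * 9 * 8 * fac(7)
= 11 * 10 * 9 * 8 * 7 * fac(6)
= 11 * 10 * 9 * 8 * 7 * 6 * fac(5)
= 11 * 10 * 9 * 8 * 7 * 6 * 5 * fac(4)
= 11 * 10 * 9 * 8 * 7 * 6 * 5 * 4 * fac(3)
= 11 * 10 * 9 * 8 * 7 * 6 * 5 * 4 * 3 * fac(2)
= 11 * 10 * 9 * 8 * 7 * 6 * 5 * 4 * 3 * 2 * fac(1)
= 11 * 10 * 9 * 8 * 7 * 6 * 5 * 4 * 3 * 2 * 1
= 39916800

39916800


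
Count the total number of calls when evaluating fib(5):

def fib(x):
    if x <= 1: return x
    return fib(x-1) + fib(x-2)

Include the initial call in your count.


Let C(n) = total calls for fib(n)
C(0) = 1, C(1) = 1
C(2) = 1 + C(1) + C(0) = 1 + 1 + 1 = 3
C(3) = 1 + C(2) + C(1) = 1 + 3 + 1 = 5
C(4) = 1 + C(3) + C(2) = 1 + 5 + 3 = 9
C(5) = 1 + C(4) + C(3) = 1 + 9 + 5 = 15

15


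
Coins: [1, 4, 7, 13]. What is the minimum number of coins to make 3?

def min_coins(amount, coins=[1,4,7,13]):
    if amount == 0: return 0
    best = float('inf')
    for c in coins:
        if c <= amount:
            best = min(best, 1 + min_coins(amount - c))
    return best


Building up with DP:
min_coins(0) = 0
min_coins(1) = min(1+min_coins(0)=1+0=1) = 1
min_coins(2) = min(1+min_coins(1)=1+1=2) = 2
min_coins(3) = min(1+min_coins(2)=1+2=3) = 3

3


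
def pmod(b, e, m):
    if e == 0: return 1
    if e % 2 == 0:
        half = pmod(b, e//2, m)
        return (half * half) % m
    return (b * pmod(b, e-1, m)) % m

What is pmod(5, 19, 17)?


pmod(5, 19, 17): e is odd, compute pmod(5, 18, 17)
  pmod(5, 18, 17): e is even, compute pmod(5, 9, 17)
    pmod(5, 9, 17): e is odd, compute pmod(5, 8, 17)
      pmod(5, 8, 17): e is even, compute pmod(5, 4, 17)
        pmod(5, 4, 17): e is even, compute pmod(5, 2, 17)
          pmod(5, 2, 17): e is even, compute pmod(5, 1, 17)
          pmod(5, 1, 17): e is odd, compute pmod(5, 0, 17)
          pmod(5, 0, 17) = 1
          (5 * 1) % 17 = 5
          half=5, (5*5) % 17 = 8
        half=8, (8*8) % 17 = 13
      half=13, (13*13) % 17 = 16
    (5 * 16) % 17 = 12
  half=12, (12*12) % 17 = 8
(5 * 8) % 17 = 6

6


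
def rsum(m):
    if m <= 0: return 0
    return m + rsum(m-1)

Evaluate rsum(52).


rsum(52)
= 52 + 51 + 50 + 49 + 48 + 47 + 46 + 45 + 44 + 43 + 42 + 41 + 40 + 39 + 38 + 37 + 36 + 35 + 34 + 33 + 32 + 31 + 30 + 29 + 28 + 27 + 26 + 25 + 24 + 23 + 22 + 21 + 20 + 19 + 18 + 17 + 16 + 15 + 14 + 13 + 12 + 11 + 10 + 9 + 8 + 7 + 6 + 5 + 4 + 3 + 2 + 1 + rsum(0)
= 52 + 51 + 50 + 49 + 48 + 47 + 46 + 45 + 44 + 43 + 42 + 41 + 40 + 39 + 38 + 37 + 36 + 35 + 34 + 33 + 32 + 31 + 30 + 29 + 28 + 27 + 26 + 25 + 24 + 23 + 22 + 21 + 20 + 19 + 18 + 17 + 16 + 15 + 14 + 13 + 12 + 11 + 10 + 9 + 8 + 7 + 6 + 5 + 4 + 3 + 2 + 1 + 0
= 1378

1378


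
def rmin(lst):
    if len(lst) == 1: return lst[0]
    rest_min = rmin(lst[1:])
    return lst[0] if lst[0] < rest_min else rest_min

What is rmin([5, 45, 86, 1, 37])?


rmin([5, 45, 86, 1, 37]): compare 5 with rmin([45, 86, 1, 37])
rmin([45, 86, 1, 37]): compare 45 with rmin([86, 1, 37])
rmin([86, 1, 37]): compare 86 with rmin([1, 37])
rmin([1, 37]): compare 1 with rmin([37])
rmin([37]) = 37  (base case)
Compare 1 with 37 -> 1
Compare 86 with 1 -> 1
Compare 45 with 1 -> 1
Compare 5 with 1 -> 1

1


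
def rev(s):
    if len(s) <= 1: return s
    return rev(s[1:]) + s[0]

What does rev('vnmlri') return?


rev('vnmlri') = rev('nmlri') + 'v'
rev('nmlri') = rev('mlri') + 'n'
rev('mlri') = rev('lri') + 'm'
rev('lri') = rev('ri') + 'l'
rev('ri') = rev('i') + 'r'
rev('i') = 'i'  (base case)
Concatenating: 'i' + 'r' + 'l' + 'm' + 'n' + 'v' = 'irlmnv'

irlmnv


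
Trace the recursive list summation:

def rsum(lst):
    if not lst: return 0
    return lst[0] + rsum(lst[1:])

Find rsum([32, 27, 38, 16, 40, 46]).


rsum([32, 27, 38, 16, 40, 46]) = 32 + rsum([27, 38, 16, 40, 46])
rsum([27, 38, 16, 40, 46]) = 27 + rsum([38, 16, 40, 46])
rsum([38, 16, 40, 46]) = 38 + rsum([16, 40, 46])
rsum([16, 40, 46]) = 16 + rsum([40, 46])
rsum([40, 46]) = 40 + rsum([46])
rsum([46]) = 46 + rsum([])
rsum([]) = 0  (base case)
Total: 32 + 27 + 38 + 16 + 40 + 46 + 0 = 199

199


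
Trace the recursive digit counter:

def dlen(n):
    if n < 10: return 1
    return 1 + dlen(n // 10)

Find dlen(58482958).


dlen(58482958) = 1 + dlen(5848295)
dlen(5848295) = 1 + dlen(584829)
dlen(584829) = 1 + dlen(58482)
dlen(58482) = 1 + dlen(5848)
dlen(5848) = 1 + dlen(584)
dlen(584) = 1 + dlen(58)
dlen(58) = 1 + dlen(5)
dlen(5) = 1  (base case: 5 < 10)
Unwinding: 1 + 1 + 1 + 1 + 1 + 1 + 1 + 1 = 8

8


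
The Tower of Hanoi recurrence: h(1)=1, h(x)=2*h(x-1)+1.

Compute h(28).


h(28) = 2 * h(27) + 1
h(27) = 2 * h(26) + 1
h(26) = 2 * h(25) + 1
h(25) = 2 * h(24) + 1
h(24) = 2 * h(23) + 1
h(23) = 2 * h(22) + 1
h(22) = 2 * h(21) + 1
h(21) = 2 * h(20) + 1
h(20) = 2 * h(19) + 1
h(19) = 2 * h(18) + 1
h(18) = 2 * h(17) + 1
h(17) = 2 * h(16) + 1
h(16) = 2 * h(15) + 1
h(15) = 2 * h(14) + 1
h(14) = 2 * h(13) + 1
h(13) = 2 * h(12) + 1
h(12) = 2 * h(11) + 1
h(11) = 2 * h(10) + 1
h(10) = 2 * h(9) + 1
h(9) = 2 * h(8) + 1
h(8) = 2 * h(7) + 1
h(7) = 2 * h(6) + 1
h(6) = 2 * h(5) + 1
h(5) = 2 * h(4) + 1
h(4) = 2 * h(3) + 1
h(3) = 2 * h(2) + 1
h(2) = 2 * h(1) + 1
h(1) = 1  (base case)
h(2) = 2 * 1 + 1 = 3
h(3) = 2 * 3 + 1 = 7
h(4) = 2 * 7 + 1 = 15
h(5) = 2 * 15 + 1 = 31
h(6) = 2 * 31 + 1 = 63
h(7) = 2 * 63 + 1 = 127
h(8) = 2 * 127 + 1 = 255
h(9) = 2 * 255 + 1 = 511
h(10) = 2 * 511 + 1 = 1023
h(11) = 2 * 1023 + 1 = 2047
h(12) = 2 * 2047 + 1 = 4095
h(13) = 2 * 4095 + 1 = 8191
h(14) = 2 * 8191 + 1 = 16383
h(15) = 2 * 16383 + 1 = 32767
h(16) = 2 * 32767 + 1 = 65535
h(17) = 2 * 65535 + 1 = 131071
h(18) = 2 * 131071 + 1 = 262143
h(19) = 2 * 262143 + 1 = 524287
h(20) = 2 * 524287 + 1 = 1048575
h(21) = 2 * 1048575 + 1 = 2097151
h(22) = 2 * 2097151 + 1 = 4194303
h(23) = 2 * 4194303 + 1 = 8388607
h(24) = 2 * 8388607 + 1 = 16777215
h(25) = 2 * 16777215 + 1 = 33554431
h(26) = 2 * 33554431 + 1 = 67108863
h(27) = 2 * 67108863 + 1 = 134217727
h(28) = 2 * 134217727 + 1 = 268435455

268435455


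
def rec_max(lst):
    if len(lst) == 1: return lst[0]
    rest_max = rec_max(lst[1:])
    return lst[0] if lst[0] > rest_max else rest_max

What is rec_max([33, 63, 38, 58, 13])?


rec_max([33, 63, 38, 58, 13]): compare 33 with rec_max([63, 38, 58, 13])
rec_max([63, 38, 58, 13]): compare 63 with rec_max([38, 58, 13])
rec_max([38, 58, 13]): compare 38 with rec_max([58, 13])
rec_max([58, 13]): compare 58 with rec_max([13])
rec_max([13]) = 13  (base case)
Compare 58 with 13 -> 58
Compare 38 with 58 -> 58
Compare 63 with 58 -> 63
Compare 33 with 63 -> 63

63


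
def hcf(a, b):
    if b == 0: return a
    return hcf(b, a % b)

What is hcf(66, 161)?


hcf(66, 161) = hcf(161, 66)
hcf(161, 66) = hcf(66, 29)
hcf(66, 29) = hcf(29, 8)
hcf(29, 8) = hcf(8, 5)
hcf(8, 5) = hcf(5, 3)
hcf(5, 3) = hcf(3, 2)
hcf(3, 2) = hcf(2, 1)
hcf(2, 1) = hcf(1, 0)
hcf(1, 0) = 1  (base case)

1


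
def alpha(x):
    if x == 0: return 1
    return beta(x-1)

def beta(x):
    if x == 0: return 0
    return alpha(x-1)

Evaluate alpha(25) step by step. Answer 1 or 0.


alpha(25) = beta(24)
beta(24) = alpha(23)
alpha(23) = beta(22)
beta(22) = alpha(21)
alpha(21) = beta(20)
beta(20) = alpha(19)
alpha(19) = beta(18)
beta(18) = alpha(17)
alpha(17) = beta(16)
beta(16) = alpha(15)
alpha(15) = beta(14)
beta(14) = alpha(13)
alpha(13) = beta(12)
beta(12) = alpha(11)
alpha(11) = beta(10)
beta(10) = alpha(9)
alpha(9) = beta(8)
beta(8) = alpha(7)
alpha(7) = beta(6)
beta(6) = alpha(5)
alpha(5) = beta(4)
beta(4) = alpha(3)
alpha(3) = beta(2)
beta(2) = alpha(1)
alpha(1) = beta(0)
beta(0) = 0  (base case)
Result: 0

0


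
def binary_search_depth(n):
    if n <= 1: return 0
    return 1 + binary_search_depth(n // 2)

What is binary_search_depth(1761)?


1761 / 2 = 880
880 / 2 = 440
440 / 2 = 220
220 / 2 = 110
110 / 2 = 55
55 / 2 = 27
27 / 2 = 13
13 / 2 = 6
6 / 2 = 3
3 / 2 = 1
Reached 1 after 10 halvings

10


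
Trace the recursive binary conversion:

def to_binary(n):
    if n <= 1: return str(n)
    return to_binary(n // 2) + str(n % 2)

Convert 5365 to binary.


to_binary(5365) = to_binary(2682) + '1'
to_binary(2682) = to_binary(1341) + '0'
to_binary(1341) = to_binary(670) + '1'
to_binary(670) = to_binary(335) + '0'
to_binary(335) = to_binary(167) + '1'
to_binary(167) = to_binary(83) + '1'
to_binary(83) = to_binary(41) + '1'
to_binary(41) = to_binary(20) + '1'
to_binary(20) = to_binary(10) + '0'
to_binary(10) = to_binary(5) + '0'
to_binary(5) = to_binary(2) + '1'
to_binary(2) = to_binary(1) + '0'
to_binary(1) = '1'  (base case)
Concatenating: '1' + '0' + '1' + '0' + '0' + '1' + '1' + '1' + '1' + '0' + '1' + '0' + '1' = '1010011110101'

1010011110101


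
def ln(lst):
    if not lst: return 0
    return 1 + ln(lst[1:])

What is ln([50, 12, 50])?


ln([50, 12, 50]) = 1 + ln([12, 50])
ln([12, 50]) = 1 + ln([50])
ln([50]) = 1 + ln([])
ln([]) = 0  (base case)
Unwinding: 1 + 1 + 1 + 0 = 3

3


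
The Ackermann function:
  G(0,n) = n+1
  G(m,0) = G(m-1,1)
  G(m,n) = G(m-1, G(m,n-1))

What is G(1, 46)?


G(1, 46) = G(0, G(1, 45))
  G(1, 45) = G(0, G(1, 44))
    G(1, 44) = G(0, G(1, 43))
      G(1, 43) = G(0, G(1, 42))
        G(1, 42) = G(0, G(1, 41))
          G(1, 41) = G(0, G(1, 40))
          G(1, 40) = G(0, G(1, 39))
          G(1, 39) = G(0, G(1, 38))
          G(1, 38) = G(0, G(1, 37))
          G(1, 37) = G(0, G(1, 36))
          G(1, 36) = G(0, G(1, 35))
          G(1, 35) = G(0, G(1, 34))
          G(1, 34) = G(0, G(1, 33))
          G(1, 33) = G(0, G(1, 32))
          G(1, 32) = G(0, G(1, 31))
          G(1, 31) = G(0, G(1, 30))
          G(1, 30) = G(0, G(1, 29))
          G(1, 29) = G(0, G(1, 28))
          G(1, 28) = G(0, G(1, 27))
          G(1, 27) = G(0, G(1, 26))
          G(1, 26) = G(0, G(1, 25))
          G(1, 25) = G(0, G(1, 24))
          G(1, 24) = G(0, G(1, 23))
          G(1, 23) = G(0, G(1, 22))
          G(1, 22) = G(0, G(1, 21))
... (trace truncated)
Result: G(1, 46) = 48

48


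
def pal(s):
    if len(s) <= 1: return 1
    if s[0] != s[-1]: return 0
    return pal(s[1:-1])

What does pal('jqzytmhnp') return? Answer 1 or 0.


pal('jqzytmhnp'): s[0]='j' != s[-1]='p' -> return 0
Result: 0 (not a palindrome)

0


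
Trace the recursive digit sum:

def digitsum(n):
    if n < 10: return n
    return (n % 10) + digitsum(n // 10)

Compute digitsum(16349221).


digitsum(16349221) = 1 + digitsum(1634922)
digitsum(1634922) = 2 + digitsum(163492)
digitsum(163492) = 2 + digitsum(16349)
digitsum(16349) = 9 + digitsum(1634)
digitsum(1634) = 4 + digitsum(163)
digitsum(163) = 3 + digitsum(16)
digitsum(16) = 6 + digitsum(1)
digitsum(1) = 1  (base case)
Total: 1 + 2 + 2 + 9 + 4 + 3 + 6 + 1 = 28

28


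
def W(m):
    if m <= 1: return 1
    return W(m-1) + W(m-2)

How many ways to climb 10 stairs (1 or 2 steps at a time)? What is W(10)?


Building up from base cases:
W(0) = 1
W(1) = 1
W(2) = W(1) + W(0) = 1 + 1 = 2
W(3) = W(2) + W(1) = 2 + 1 = 3
W(4) = W(3) + W(2) = 3 + 2 = 5
W(5) = W(4) + W(3) = 5 + 3 = 8
W(6) = W(5) + W(4) = 8 + 5 = 13
W(7) = W(6) + W(5) = 13 + 8 = 21
W(8) = W(7) + W(6) = 21 + 13 = 34
W(9) = W(8) + W(7) = 34 + 21 = 55
W(10) = W(9) + W(8) = 55 + 34 = 89

89


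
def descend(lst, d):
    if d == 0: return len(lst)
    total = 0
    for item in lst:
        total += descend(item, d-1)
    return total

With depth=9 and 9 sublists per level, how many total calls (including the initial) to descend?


At depth 0 (root): 1 call
At depth 1: each of 1 parents calls descend on 9 children = 9 calls
At depth 2: each of 9 parents calls descend on 9 children = 81 calls
At depth 3: each of 81 parents calls descend on 9 children = 729 calls
At depth 4: each of 729 parents calls descend on 9 children = 6561 calls
At depth 5: each of 6561 parents calls descend on 9 children = 59049 calls
At depth 6: each of 59049 parents calls descend on 9 children = 531441 calls
At depth 7: each of 531441 parents calls descend on 9 children = 4782969 calls
At depth 8: each of 4782969 parents calls descend on 9 children = 43046721 calls
At depth 9: each of 43046721 parents calls descend on 9 children = 387420489 calls
Total: 1 + 9 + 81 + 729 + 6561 + 59049 + 531441 + 4782969 + 43046721 + 387420489 = 435848050

435848050


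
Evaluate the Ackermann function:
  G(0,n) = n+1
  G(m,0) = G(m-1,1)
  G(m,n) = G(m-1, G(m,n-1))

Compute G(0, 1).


G(0, 1) = 2
Result: G(0, 1) = 2

2


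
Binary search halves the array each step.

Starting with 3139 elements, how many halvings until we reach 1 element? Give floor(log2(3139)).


3139 / 2 = 1569
1569 / 2 = 784
784 / 2 = 392
392 / 2 = 196
196 / 2 = 98
98 / 2 = 49
49 / 2 = 24
24 / 2 = 12
12 / 2 = 6
6 / 2 = 3
3 / 2 = 1
Reached 1 after 11 halvings

11


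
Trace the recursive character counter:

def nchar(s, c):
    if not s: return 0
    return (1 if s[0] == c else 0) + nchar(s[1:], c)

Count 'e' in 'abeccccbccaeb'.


s[0]='a' != 'e' -> 0
s[0]='b' != 'e' -> 0
s[0]='e' == 'e' -> 1
s[0]='c' != 'e' -> 0
s[0]='c' != 'e' -> 0
s[0]='c' != 'e' -> 0
s[0]='c' != 'e' -> 0
s[0]='b' != 'e' -> 0
s[0]='c' != 'e' -> 0
s[0]='c' != 'e' -> 0
s[0]='a' != 'e' -> 0
s[0]='e' == 'e' -> 1
s[0]='b' != 'e' -> 0
Sum: 0 + 0 + 1 + 0 + 0 + 0 + 0 + 0 + 0 + 0 + 0 + 1 + 0 = 2

2


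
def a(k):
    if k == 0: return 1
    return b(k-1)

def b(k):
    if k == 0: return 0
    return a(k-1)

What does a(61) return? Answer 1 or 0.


a(61) = b(60)
b(60) = a(59)
a(59) = b(58)
b(58) = a(57)
a(57) = b(56)
b(56) = a(55)
a(55) = b(54)
b(54) = a(53)
a(53) = b(52)
b(52) = a(51)
a(51) = b(50)
b(50) = a(49)
a(49) = b(48)
b(48) = a(47)
a(47) = b(46)
b(46) = a(45)
a(45) = b(44)
b(44) = a(43)
a(43) = b(42)
b(42) = a(41)
a(41) = b(40)
b(40) = a(39)
a(39) = b(38)
b(38) = a(37)
a(37) = b(36)
b(36) = a(35)
a(35) = b(34)
b(34) = a(33)
a(33) = b(32)
b(32) = a(31)
a(31) = b(30)
b(30) = a(29)
a(29) = b(28)
b(28) = a(27)
a(27) = b(26)
b(26) = a(25)
a(25) = b(24)
b(24) = a(23)
a(23) = b(22)
b(22) = a(21)
a(21) = b(20)
b(20) = a(19)
a(19) = b(18)
b(18) = a(17)
a(17) = b(16)
b(16) = a(15)
a(15) = b(14)
b(14) = a(13)
a(13) = b(12)
b(12) = a(11)
a(11) = b(10)
b(10) = a(9)
a(9) = b(8)
b(8) = a(7)
a(7) = b(6)
b(6) = a(5)
a(5) = b(4)
b(4) = a(3)
a(3) = b(2)
b(2) = a(1)
a(1) = b(0)
b(0) = 0  (base case)
Result: 0

0


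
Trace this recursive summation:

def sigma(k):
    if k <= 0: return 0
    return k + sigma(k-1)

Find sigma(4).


sigma(4)
= 4 + 3 + 2 + 1 + sigma(0)
= 4 + 3 + 2 + 1 + 0
= 10

10


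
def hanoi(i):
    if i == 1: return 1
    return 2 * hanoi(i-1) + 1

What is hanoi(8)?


hanoi(8) = 2 * hanoi(7) + 1
hanoi(7) = 2 * hanoi(6) + 1
hanoi(6) = 2 * hanoi(5) + 1
hanoi(5) = 2 * hanoi(4) + 1
hanoi(4) = 2 * hanoi(3) + 1
hanoi(3) = 2 * hanoi(2) + 1
hanoi(2) = 2 * hanoi(1) + 1
hanoi(1) = 1  (base case)
hanoi(2) = 2 * 1 + 1 = 3
hanoi(3) = 2 * 3 + 1 = 7
hanoi(4) = 2 * 7 + 1 = 15
hanoi(5) = 2 * 15 + 1 = 31
hanoi(6) = 2 * 31 + 1 = 63
hanoi(7) = 2 * 63 + 1 = 127
hanoi(8) = 2 * 127 + 1 = 255

255


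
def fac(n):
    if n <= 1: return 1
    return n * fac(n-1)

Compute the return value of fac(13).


fac(13)
= 13 * fac(12)
= 13 * 12 * fac(11)
= 13 * 12 * 11 * fac(10)
= 13 * 12 * 11 * 10 * fac(9)
= 13 * 12 * 11 * 10 * 9 * fac(8)
= 13 * 12 * 11 * 10 * 9 * 8 * fac(7)
= 13 * 12 * 11 * 10 * 9 * 8 * 7 * fac(6)
= 13 * 12 * 11 * 10 * 9 * 8 * 7 * 6 * fac(5)
= 13 * 12 * 11 * 10 * 9 * 8 * 7 * 6 * 5 * fac(4)
= 13 * 12 * 11 * 10 * 9 * 8 * 7 * 6 * 5 * 4 * fac(3)
= 13 * 12 * 11 * 10 * 9 * 8 * 7 * 6 * 5 * 4 * 3 * fac(2)
= 13 * 12 * 11 * 10 * 9 * 8 * 7 * 6 * 5 * 4 * 3 * 2 * fac(1)
= 13 * 12 * 11 * 10 * 9 * 8 * 7 * 6 * 5 * 4 * 3 * 2 * 1
= 6227020800

6227020800


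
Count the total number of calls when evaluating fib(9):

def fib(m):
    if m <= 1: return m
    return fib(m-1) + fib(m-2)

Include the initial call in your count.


Let C(n) = total calls for fib(n)
C(0) = 1, C(1) = 1
C(2) = 1 + C(1) + C(0) = 1 + 1 + 1 = 3
C(3) = 1 + C(2) + C(1) = 1 + 3 + 1 = 5
C(4) = 1 + C(3) + C(2) = 1 + 5 + 3 = 9
C(5) = 1 + C(4) + C(3) = 1 + 9 + 5 = 15
C(6) = 1 + C(5) + C(4) = 1 + 15 + 9 = 25
C(7) = 1 + C(6) + C(5) = 1 + 25 + 15 = 41
C(8) = 1 + C(7) + C(6) = 1 + 41 + 25 = 67
C(9) = 1 + C(8) + C(7) = 1 + 67 + 41 = 109

109


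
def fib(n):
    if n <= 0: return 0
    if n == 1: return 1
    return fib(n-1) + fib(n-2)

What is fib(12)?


Computing fib(12) bottom-up:
fib(0) = 0
fib(1) = 1
fib(2) = fib(1) + fib(0) = 1 + 0 = 1
fib(3) = fib(2) + fib(1) = 1 + 1 = 2
fib(4) = fib(3) + fib(2) = 2 + 1 = 3
fib(5) = fib(4) + fib(3) = 3 + 2 = 5
fib(6) = fib(5) + fib(4) = 5 + 3 = 8
fib(7) = fib(6) + fib(5) = 8 + 5 = 13
fib(8) = fib(7) + fib(6) = 13 + 8 = 21
fib(9) = fib(8) + fib(7) = 21 + 13 = 34
fib(10) = fib(9) + fib(8) = 34 + 21 = 55
fib(11) = fib(10) + fib(9) = 55 + 34 = 89
fib(12) = fib(11) + fib(10) = 89 + 55 = 144

144


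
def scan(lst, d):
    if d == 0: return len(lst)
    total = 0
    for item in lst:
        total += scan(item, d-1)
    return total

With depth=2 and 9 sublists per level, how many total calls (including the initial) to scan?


At depth 0 (root): 1 call
At depth 1: each of 1 parents calls scan on 9 children = 9 calls
At depth 2: each of 9 parents calls scan on 9 children = 81 calls
Total: 1 + 9 + 81 = 91

91


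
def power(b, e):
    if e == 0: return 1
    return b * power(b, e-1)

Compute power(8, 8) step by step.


power(8, 8)
= 8 * power(8, 7)
= 8 * 8 * power(8, 6)
= 8 * 8 * 8 * power(8, 5)
= 8 * 8 * 8 * 8 * power(8, 4)
= 8 * 8 * 8 * 8 * 8 * power(8, 3)
= 8 * 8 * 8 * 8 * 8 * 8 * power(8, 2)
= 8 * 8 * 8 * 8 * 8 * 8 * 8 * power(8, 1)
= 8 * 8 * 8 * 8 * 8 * 8 * 8 * 8 * power(8, 0)
= 8 * 8 * 8 * 8 * 8 * 8 * 8 * 8 * 1
= 16777216

16777216


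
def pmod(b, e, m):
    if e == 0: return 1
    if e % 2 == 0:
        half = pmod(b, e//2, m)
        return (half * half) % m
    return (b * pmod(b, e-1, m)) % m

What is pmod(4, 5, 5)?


pmod(4, 5, 5): e is odd, compute pmod(4, 4, 5)
  pmod(4, 4, 5): e is even, compute pmod(4, 2, 5)
    pmod(4, 2, 5): e is even, compute pmod(4, 1, 5)
      pmod(4, 1, 5): e is odd, compute pmod(4, 0, 5)
        pmod(4, 0, 5) = 1
      (4 * 1) % 5 = 4
    half=4, (4*4) % 5 = 1
  half=1, (1*1) % 5 = 1
(4 * 1) % 5 = 4

4


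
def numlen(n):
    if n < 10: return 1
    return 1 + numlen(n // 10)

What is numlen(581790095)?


numlen(581790095) = 1 + numlen(58179009)
numlen(58179009) = 1 + numlen(5817900)
numlen(5817900) = 1 + numlen(581790)
numlen(581790) = 1 + numlen(58179)
numlen(58179) = 1 + numlen(5817)
numlen(5817) = 1 + numlen(581)
numlen(581) = 1 + numlen(58)
numlen(58) = 1 + numlen(5)
numlen(5) = 1  (base case: 5 < 10)
Unwinding: 1 + 1 + 1 + 1 + 1 + 1 + 1 + 1 + 1 = 9

9


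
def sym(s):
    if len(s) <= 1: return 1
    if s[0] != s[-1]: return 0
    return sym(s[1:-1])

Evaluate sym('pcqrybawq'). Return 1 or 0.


sym('pcqrybawq'): s[0]='p' != s[-1]='q' -> return 0
Result: 0 (not a palindrome)

0


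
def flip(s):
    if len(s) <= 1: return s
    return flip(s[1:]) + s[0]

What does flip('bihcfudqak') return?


flip('bihcfudqak') = flip('ihcfudqak') + 'b'
flip('ihcfudqak') = flip('hcfudqak') + 'i'
flip('hcfudqak') = flip('cfudqak') + 'h'
flip('cfudqak') = flip('fudqak') + 'c'
flip('fudqak') = flip('udqak') + 'f'
flip('udqak') = flip('dqak') + 'u'
flip('dqak') = flip('qak') + 'd'
flip('qak') = flip('ak') + 'q'
flip('ak') = flip('k') + 'a'
flip('k') = 'k'  (base case)
Concatenating: 'k' + 'a' + 'q' + 'd' + 'u' + 'f' + 'c' + 'h' + 'i' + 'b' = 'kaqdufchib'

kaqdufchib


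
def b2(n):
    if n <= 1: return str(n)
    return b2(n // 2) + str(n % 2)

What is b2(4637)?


b2(4637) = b2(2318) + '1'
b2(2318) = b2(1159) + '0'
b2(1159) = b2(579) + '1'
b2(579) = b2(289) + '1'
b2(289) = b2(144) + '1'
b2(144) = b2(72) + '0'
b2(72) = b2(36) + '0'
b2(36) = b2(18) + '0'
b2(18) = b2(9) + '0'
b2(9) = b2(4) + '1'
b2(4) = b2(2) + '0'
b2(2) = b2(1) + '0'
b2(1) = '1'  (base case)
Concatenating: '1' + '0' + '0' + '1' + '0' + '0' + '0' + '0' + '1' + '1' + '1' + '0' + '1' = '1001000011101'

1001000011101


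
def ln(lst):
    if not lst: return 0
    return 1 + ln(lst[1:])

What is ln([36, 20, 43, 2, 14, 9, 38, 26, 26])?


ln([36, 20, 43, 2, 14, 9, 38, 26, 26]) = 1 + ln([20, 43, 2, 14, 9, 38, 26, 26])
ln([20, 43, 2, 14, 9, 38, 26, 26]) = 1 + ln([43, 2, 14, 9, 38, 26, 26])
ln([43, 2, 14, 9, 38, 26, 26]) = 1 + ln([2, 14, 9, 38, 26, 26])
ln([2, 14, 9, 38, 26, 26]) = 1 + ln([14, 9, 38, 26, 26])
ln([14, 9, 38, 26, 26]) = 1 + ln([9, 38, 26, 26])
ln([9, 38, 26, 26]) = 1 + ln([38, 26, 26])
ln([38, 26, 26]) = 1 + ln([26, 26])
ln([26, 26]) = 1 + ln([26])
ln([26]) = 1 + ln([])
ln([]) = 0  (base case)
Unwinding: 1 + 1 + 1 + 1 + 1 + 1 + 1 + 1 + 1 + 0 = 9

9


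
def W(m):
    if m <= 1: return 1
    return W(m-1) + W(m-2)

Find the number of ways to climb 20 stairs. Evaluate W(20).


Building up from base cases:
W(0) = 1
W(1) = 1
W(2) = W(1) + W(0) = 1 + 1 = 2
W(3) = W(2) + W(1) = 2 + 1 = 3
W(4) = W(3) + W(2) = 3 + 2 = 5
W(5) = W(4) + W(3) = 5 + 3 = 8
W(6) = W(5) + W(4) = 8 + 5 = 13
W(7) = W(6) + W(5) = 13 + 8 = 21
W(8) = W(7) + W(6) = 21 + 13 = 34
W(9) = W(8) + W(7) = 34 + 21 = 55
W(10) = W(9) + W(8) = 55 + 34 = 89
W(11) = W(10) + W(9) = 89 + 55 = 144
W(12) = W(11) + W(10) = 144 + 89 = 233
W(13) = W(12) + W(11) = 233 + 144 = 377
W(14) = W(13) + W(12) = 377 + 233 = 610
W(15) = W(14) + W(13) = 610 + 377 = 987
W(16) = W(15) + W(14) = 987 + 610 = 1597
W(17) = W(16) + W(15) = 1597 + 987 = 2584
W(18) = W(17) + W(16) = 2584 + 1597 = 4181
W(19) = W(18) + W(17) = 4181 + 2584 = 6765
W(20) = W(19) + W(18) = 6765 + 4181 = 10946

10946


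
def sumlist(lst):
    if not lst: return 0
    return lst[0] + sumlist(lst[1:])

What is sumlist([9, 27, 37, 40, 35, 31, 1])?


sumlist([9, 27, 37, 40, 35, 31, 1]) = 9 + sumlist([27, 37, 40, 35, 31, 1])
sumlist([27, 37, 40, 35, 31, 1]) = 27 + sumlist([37, 40, 35, 31, 1])
sumlist([37, 40, 35, 31, 1]) = 37 + sumlist([40, 35, 31, 1])
sumlist([40, 35, 31, 1]) = 40 + sumlist([35, 31, 1])
sumlist([35, 31, 1]) = 35 + sumlist([31, 1])
sumlist([31, 1]) = 31 + sumlist([1])
sumlist([1]) = 1 + sumlist([])
sumlist([]) = 0  (base case)
Total: 9 + 27 + 37 + 40 + 35 + 31 + 1 + 0 = 180

180


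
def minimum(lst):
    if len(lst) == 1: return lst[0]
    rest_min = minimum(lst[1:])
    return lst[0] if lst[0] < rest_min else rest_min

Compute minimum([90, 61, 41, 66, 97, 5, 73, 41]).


minimum([90, 61, 41, 66, 97, 5, 73, 41]): compare 90 with minimum([61, 41, 66, 97, 5, 73, 41])
minimum([61, 41, 66, 97, 5, 73, 41]): compare 61 with minimum([41, 66, 97, 5, 73, 41])
minimum([41, 66, 97, 5, 73, 41]): compare 41 with minimum([66, 97, 5, 73, 41])
minimum([66, 97, 5, 73, 41]): compare 66 with minimum([97, 5, 73, 41])
minimum([97, 5, 73, 41]): compare 97 with minimum([5, 73, 41])
minimum([5, 73, 41]): compare 5 with minimum([73, 41])
minimum([73, 41]): compare 73 with minimum([41])
minimum([41]) = 41  (base case)
Compare 73 with 41 -> 41
Compare 5 with 41 -> 5
Compare 97 with 5 -> 5
Compare 66 with 5 -> 5
Compare 41 with 5 -> 5
Compare 61 with 5 -> 5
Compare 90 with 5 -> 5

5


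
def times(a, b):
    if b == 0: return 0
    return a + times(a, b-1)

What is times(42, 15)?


times(42, 15) = 42 + times(42, 14)
times(42, 14) = 42 + times(42, 13)
times(42, 13) = 42 + times(42, 12)
times(42, 12) = 42 + times(42, 11)
times(42, 11) = 42 + times(42, 10)
times(42, 10) = 42 + times(42, 9)
times(42, 9) = 42 + times(42, 8)
times(42, 8) = 42 + times(42, 7)
times(42, 7) = 42 + times(42, 6)
times(42, 6) = 42 + times(42, 5)
times(42, 5) = 42 + times(42, 4)
times(42, 4) = 42 + times(42, 3)
times(42, 3) = 42 + times(42, 2)
times(42, 2) = 42 + times(42, 1)
times(42, 1) = 42 + times(42, 0)
times(42, 0) = 0  (base case)
Total: 42 + 42 + 42 + 42 + 42 + 42 + 42 + 42 + 42 + 42 + 42 + 42 + 42 + 42 + 42 + 0 = 630

630


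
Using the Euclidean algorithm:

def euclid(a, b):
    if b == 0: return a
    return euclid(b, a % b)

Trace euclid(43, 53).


euclid(43, 53) = euclid(53, 43)
euclid(53, 43) = euclid(43, 10)
euclid(43, 10) = euclid(10, 3)
euclid(10, 3) = euclid(3, 1)
euclid(3, 1) = euclid(1, 0)
euclid(1, 0) = 1  (base case)

1


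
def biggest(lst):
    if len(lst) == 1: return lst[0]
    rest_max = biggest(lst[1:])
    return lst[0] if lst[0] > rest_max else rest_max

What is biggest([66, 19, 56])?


biggest([66, 19, 56]): compare 66 with biggest([19, 56])
biggest([19, 56]): compare 19 with biggest([56])
biggest([56]) = 56  (base case)
Compare 19 with 56 -> 56
Compare 66 with 56 -> 66

66


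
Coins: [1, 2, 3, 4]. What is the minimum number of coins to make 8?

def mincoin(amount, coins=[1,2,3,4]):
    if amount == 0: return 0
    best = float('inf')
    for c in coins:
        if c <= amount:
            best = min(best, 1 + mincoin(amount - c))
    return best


Building up with DP:
mincoin(0) = 0
mincoin(1) = min(1+mincoin(0)=1+0=1) = 1
mincoin(2) = min(1+mincoin(1)=1+1=2, 1+mincoin(0)=1+0=1) = 1
mincoin(3) = min(1+mincoin(2)=1+1=2, 1+mincoin(1)=1+1=2, 1+mincoin(0)=1+0=1) = 1
mincoin(4) = min(1+mincoin(3)=1+1=2, 1+mincoin(2)=1+1=2, 1+mincoin(1)=1+1=2, 1+mincoin(0)=1+0=1) = 1
mincoin(5) = min(1+mincoin(4)=1+1=2, 1+mincoin(3)=1+1=2, 1+mincoin(2)=1+1=2, 1+mincoin(1)=1+1=2) = 2
mincoin(6) = min(1+mincoin(5)=1+2=3, 1+mincoin(4)=1+1=2, 1+mincoin(3)=1+1=2, 1+mincoin(2)=1+1=2) = 2
mincoin(7) = min(1+mincoin(6)=1+2=3, 1+mincoin(5)=1+2=3, 1+mincoin(4)=1+1=2, 1+mincoin(3)=1+1=2) = 2
mincoin(8) = min(1+mincoin(7)=1+2=3, 1+mincoin(6)=1+2=3, 1+mincoin(5)=1+2=3, 1+mincoin(4)=1+1=2) = 2

2


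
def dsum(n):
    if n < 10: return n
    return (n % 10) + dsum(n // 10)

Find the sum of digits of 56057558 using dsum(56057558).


dsum(56057558) = 8 + dsum(5605755)
dsum(5605755) = 5 + dsum(560575)
dsum(560575) = 5 + dsum(56057)
dsum(56057) = 7 + dsum(5605)
dsum(5605) = 5 + dsum(560)
dsum(560) = 0 + dsum(56)
dsum(56) = 6 + dsum(5)
dsum(5) = 5  (base case)
Total: 8 + 5 + 5 + 7 + 5 + 0 + 6 + 5 = 41

41


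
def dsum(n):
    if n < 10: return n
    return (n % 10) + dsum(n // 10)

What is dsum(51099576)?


dsum(51099576) = 6 + dsum(5109957)
dsum(5109957) = 7 + dsum(510995)
dsum(510995) = 5 + dsum(51099)
dsum(51099) = 9 + dsum(5109)
dsum(5109) = 9 + dsum(510)
dsum(510) = 0 + dsum(51)
dsum(51) = 1 + dsum(5)
dsum(5) = 5  (base case)
Total: 6 + 7 + 5 + 9 + 9 + 0 + 1 + 5 = 42

42


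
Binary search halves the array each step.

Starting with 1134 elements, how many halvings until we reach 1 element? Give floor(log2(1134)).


1134 / 2 = 567
567 / 2 = 283
283 / 2 = 141
141 / 2 = 70
70 / 2 = 35
35 / 2 = 17
17 / 2 = 8
8 / 2 = 4
4 / 2 = 2
2 / 2 = 1
Reached 1 after 10 halvings

10


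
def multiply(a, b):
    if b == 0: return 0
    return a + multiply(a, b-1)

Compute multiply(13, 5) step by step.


multiply(13, 5) = 13 + multiply(13, 4)
multiply(13, 4) = 13 + multiply(13, 3)
multiply(13, 3) = 13 + multiply(13, 2)
multiply(13, 2) = 13 + multiply(13, 1)
multiply(13, 1) = 13 + multiply(13, 0)
multiply(13, 0) = 0  (base case)
Total: 13 + 13 + 13 + 13 + 13 + 0 = 65

65


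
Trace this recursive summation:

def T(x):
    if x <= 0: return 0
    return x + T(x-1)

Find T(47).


T(47)
= 47 + 46 + 45 + 44 + 43 + 42 + 41 + 40 + 39 + 38 + 37 + 36 + 35 + 34 + 33 + 32 + 31 + 30 + 29 + 28 + 27 + 26 + 25 + 24 + 23 + 22 + 21 + 20 + 19 + 18 + 17 + 16 + 15 + 14 + 13 + 12 + 11 + 10 + 9 + 8 + 7 + 6 + 5 + 4 + 3 + 2 + 1 + T(0)
= 47 + 46 + 45 + 44 + 43 + 42 + 41 + 40 + 39 + 38 + 37 + 36 + 35 + 34 + 33 + 32 + 31 + 30 + 29 + 28 + 27 + 26 + 25 + 24 + 23 + 22 + 21 + 20 + 19 + 18 + 17 + 16 + 15 + 14 + 13 + 12 + 11 + 10 + 9 + 8 + 7 + 6 + 5 + 4 + 3 + 2 + 1 + 0
= 1128

1128


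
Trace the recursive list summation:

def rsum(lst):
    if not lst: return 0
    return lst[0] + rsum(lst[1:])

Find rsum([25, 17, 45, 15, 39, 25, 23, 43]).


rsum([25, 17, 45, 15, 39, 25, 23, 43]) = 25 + rsum([17, 45, 15, 39, 25, 23, 43])
rsum([17, 45, 15, 39, 25, 23, 43]) = 17 + rsum([45, 15, 39, 25, 23, 43])
rsum([45, 15, 39, 25, 23, 43]) = 45 + rsum([15, 39, 25, 23, 43])
rsum([15, 39, 25, 23, 43]) = 15 + rsum([39, 25, 23, 43])
rsum([39, 25, 23, 43]) = 39 + rsum([25, 23, 43])
rsum([25, 23, 43]) = 25 + rsum([23, 43])
rsum([23, 43]) = 23 + rsum([43])
rsum([43]) = 43 + rsum([])
rsum([]) = 0  (base case)
Total: 25 + 17 + 45 + 15 + 39 + 25 + 23 + 43 + 0 = 232

232


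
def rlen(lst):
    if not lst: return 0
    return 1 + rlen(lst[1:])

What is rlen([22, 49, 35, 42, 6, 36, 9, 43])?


rlen([22, 49, 35, 42, 6, 36, 9, 43]) = 1 + rlen([49, 35, 42, 6, 36, 9, 43])
rlen([49, 35, 42, 6, 36, 9, 43]) = 1 + rlen([35, 42, 6, 36, 9, 43])
rlen([35, 42, 6, 36, 9, 43]) = 1 + rlen([42, 6, 36, 9, 43])
rlen([42, 6, 36, 9, 43]) = 1 + rlen([6, 36, 9, 43])
rlen([6, 36, 9, 43]) = 1 + rlen([36, 9, 43])
rlen([36, 9, 43]) = 1 + rlen([9, 43])
rlen([9, 43]) = 1 + rlen([43])
rlen([43]) = 1 + rlen([])
rlen([]) = 0  (base case)
Unwinding: 1 + 1 + 1 + 1 + 1 + 1 + 1 + 1 + 0 = 8

8


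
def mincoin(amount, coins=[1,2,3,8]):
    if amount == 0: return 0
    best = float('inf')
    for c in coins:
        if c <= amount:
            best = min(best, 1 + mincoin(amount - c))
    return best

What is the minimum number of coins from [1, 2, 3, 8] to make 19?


Building up with DP:
mincoin(0) = 0
mincoin(1) = min(1+mincoin(0)=1+0=1) = 1
mincoin(2) = min(1+mincoin(1)=1+1=2, 1+mincoin(0)=1+0=1) = 1
mincoin(3) = min(1+mincoin(2)=1+1=2, 1+mincoin(1)=1+1=2, 1+mincoin(0)=1+0=1) = 1
mincoin(4) = min(1+mincoin(3)=1+1=2, 1+mincoin(2)=1+1=2, 1+mincoin(1)=1+1=2) = 2
mincoin(5) = min(1+mincoin(4)=1+2=3, 1+mincoin(3)=1+1=2, 1+mincoin(2)=1+1=2) = 2
mincoin(6) = min(1+mincoin(5)=1+2=3, 1+mincoin(4)=1+2=3, 1+mincoin(3)=1+1=2) = 2
mincoin(7) = min(1+mincoin(6)=1+2=3, 1+mincoin(5)=1+2=3, 1+mincoin(4)=1+2=3) = 3
mincoin(8) = min(1+mincoin(7)=1+3=4, 1+mincoin(6)=1+2=3, 1+mincoin(5)=1+2=3, 1+mincoin(0)=1+0=1) = 1
mincoin(9) = min(1+mincoin(8)=1+1=2, 1+mincoin(7)=1+3=4, 1+mincoin(6)=1+2=3, 1+mincoin(1)=1+1=2) = 2
mincoin(10) = min(1+mincoin(9)=1+2=3, 1+mincoin(8)=1+1=2, 1+mincoin(7)=1+3=4, 1+mincoin(2)=1+1=2) = 2
mincoin(11) = min(1+mincoin(10)=1+2=3, 1+mincoin(9)=1+2=3, 1+mincoin(8)=1+1=2, 1+mincoin(3)=1+1=2) = 2
mincoin(12) = min(1+mincoin(11)=1+2=3, 1+mincoin(10)=1+2=3, 1+mincoin(9)=1+2=3, 1+mincoin(4)=1+2=3) = 3
mincoin(13) = min(1+mincoin(12)=1+3=4, 1+mincoin(11)=1+2=3, 1+mincoin(10)=1+2=3, 1+mincoin(5)=1+2=3) = 3
mincoin(14) = min(1+mincoin(13)=1+3=4, 1+mincoin(12)=1+3=4, 1+mincoin(11)=1+2=3, 1+mincoin(6)=1+2=3) = 3
mincoin(15) = min(1+mincoin(14)=1+3=4, 1+mincoin(13)=1+3=4, 1+mincoin(12)=1+3=4, 1+mincoin(7)=1+3=4) = 4
mincoin(16) = min(1+mincoin(15)=1+4=5, 1+mincoin(14)=1+3=4, 1+mincoin(13)=1+3=4, 1+mincoin(8)=1+1=2) = 2
mincoin(17) = min(1+mincoin(16)=1+2=3, 1+mincoin(15)=1+4=5, 1+mincoin(14)=1+3=4, 1+mincoin(9)=1+2=3) = 3
mincoin(18) = min(1+mincoin(17)=1+3=4, 1+mincoin(16)=1+2=3, 1+mincoin(15)=1+4=5, 1+mincoin(10)=1+2=3) = 3
mincoin(19) = min(1+mincoin(18)=1+3=4, 1+mincoin(17)=1+3=4, 1+mincoin(16)=1+2=3, 1+mincoin(11)=1+2=3) = 3

3


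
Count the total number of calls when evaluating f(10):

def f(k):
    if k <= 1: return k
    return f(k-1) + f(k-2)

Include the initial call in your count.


Let C(n) = total calls for f(n)
C(0) = 1, C(1) = 1
C(2) = 1 + C(1) + C(0) = 1 + 1 + 1 = 3
C(3) = 1 + C(2) + C(1) = 1 + 3 + 1 = 5
C(4) = 1 + C(3) + C(2) = 1 + 5 + 3 = 9
C(5) = 1 + C(4) + C(3) = 1 + 9 + 5 = 15
C(6) = 1 + C(5) + C(4) = 1 + 15 + 9 = 25
C(7) = 1 + C(6) + C(5) = 1 + 25 + 15 = 41
C(8) = 1 + C(7) + C(6) = 1 + 41 + 25 = 67
C(9) = 1 + C(8) + C(7) = 1 + 67 + 41 = 109
C(10) = 1 + C(9) + C(8) = 1 + 109 + 67 = 177

177


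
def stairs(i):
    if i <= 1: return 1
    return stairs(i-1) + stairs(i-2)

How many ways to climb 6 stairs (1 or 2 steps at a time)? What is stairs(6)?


Building up from base cases:
stairs(0) = 1
stairs(1) = 1
stairs(2) = stairs(1) + stairs(0) = 1 + 1 = 2
stairs(3) = stairs(2) + stairs(1) = 2 + 1 = 3
stairs(4) = stairs(3) + stairs(2) = 3 + 2 = 5
stairs(5) = stairs(4) + stairs(3) = 5 + 3 = 8
stairs(6) = stairs(5) + stairs(4) = 8 + 5 = 13

13


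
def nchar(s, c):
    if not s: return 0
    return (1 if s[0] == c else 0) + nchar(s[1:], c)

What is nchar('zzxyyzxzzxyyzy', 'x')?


s[0]='z' != 'x' -> 0
s[0]='z' != 'x' -> 0
s[0]='x' == 'x' -> 1
s[0]='y' != 'x' -> 0
s[0]='y' != 'x' -> 0
s[0]='z' != 'x' -> 0
s[0]='x' == 'x' -> 1
s[0]='z' != 'x' -> 0
s[0]='z' != 'x' -> 0
s[0]='x' == 'x' -> 1
s[0]='y' != 'x' -> 0
s[0]='y' != 'x' -> 0
s[0]='z' != 'x' -> 0
s[0]='y' != 'x' -> 0
Sum: 0 + 0 + 1 + 0 + 0 + 0 + 1 + 0 + 0 + 1 + 0 + 0 + 0 + 0 = 3

3
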